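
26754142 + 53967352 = 80721494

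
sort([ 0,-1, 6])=[-1, 0 , 6 ] 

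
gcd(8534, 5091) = 1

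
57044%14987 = 12083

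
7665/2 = 3832 + 1/2 =3832.50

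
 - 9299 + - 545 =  - 9844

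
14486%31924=14486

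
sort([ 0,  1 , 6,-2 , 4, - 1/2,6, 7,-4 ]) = [ - 4 , - 2, - 1/2, 0,1, 4,6,6, 7] 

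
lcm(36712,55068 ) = 110136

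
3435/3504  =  1145/1168 = 0.98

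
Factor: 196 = 2^2*  7^2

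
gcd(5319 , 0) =5319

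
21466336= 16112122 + 5354214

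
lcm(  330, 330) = 330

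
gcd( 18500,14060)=740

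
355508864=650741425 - 295232561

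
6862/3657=6862/3657 = 1.88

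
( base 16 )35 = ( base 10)53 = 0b110101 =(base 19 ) 2f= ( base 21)2B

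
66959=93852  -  26893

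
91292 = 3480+87812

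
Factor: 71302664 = 2^3 *8912833^1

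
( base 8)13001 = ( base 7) 22265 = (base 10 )5633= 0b1011000000001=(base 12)3315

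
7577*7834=59358218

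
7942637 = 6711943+1230694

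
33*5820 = 192060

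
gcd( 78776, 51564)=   4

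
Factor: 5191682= 2^1*151^1 *17191^1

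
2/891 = 2/891 =0.00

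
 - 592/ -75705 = 592/75705 = 0.01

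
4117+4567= 8684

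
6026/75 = 6026/75 = 80.35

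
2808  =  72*39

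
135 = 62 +73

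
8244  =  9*916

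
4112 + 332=4444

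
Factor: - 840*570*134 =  - 64159200 =-  2^5*3^2*5^2*7^1*19^1*67^1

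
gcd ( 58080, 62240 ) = 160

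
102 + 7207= 7309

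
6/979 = 6/979 = 0.01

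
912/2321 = 912/2321 = 0.39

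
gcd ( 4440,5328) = 888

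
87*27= 2349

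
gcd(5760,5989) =1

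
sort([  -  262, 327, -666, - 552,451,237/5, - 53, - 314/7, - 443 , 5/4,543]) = [ - 666, - 552,  -  443,-262,- 53,-314/7, 5/4,  237/5, 327, 451, 543 ] 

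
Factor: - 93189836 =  - 2^2*23^1*491^1*2063^1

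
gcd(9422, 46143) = 1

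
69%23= 0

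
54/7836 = 9/1306 = 0.01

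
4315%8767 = 4315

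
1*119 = 119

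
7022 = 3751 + 3271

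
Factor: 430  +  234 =2^3 * 83^1= 664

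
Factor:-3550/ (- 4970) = 5^1*7^(  -  1 ) = 5/7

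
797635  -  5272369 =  - 4474734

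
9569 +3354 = 12923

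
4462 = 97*46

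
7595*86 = 653170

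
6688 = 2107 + 4581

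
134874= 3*44958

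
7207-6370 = 837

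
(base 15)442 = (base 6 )4242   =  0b1111000010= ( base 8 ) 1702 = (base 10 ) 962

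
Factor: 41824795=5^1*19^1*440261^1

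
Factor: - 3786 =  -2^1*  3^1*631^1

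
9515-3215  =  6300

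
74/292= 37/146 = 0.25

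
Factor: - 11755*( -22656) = 2^7  *3^1*5^1*59^1*2351^1 = 266321280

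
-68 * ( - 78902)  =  5365336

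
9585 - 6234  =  3351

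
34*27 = 918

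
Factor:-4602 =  - 2^1 *3^1*13^1*59^1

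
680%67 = 10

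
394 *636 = 250584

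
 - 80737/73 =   -  80737/73=- 1105.99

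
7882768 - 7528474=354294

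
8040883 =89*90347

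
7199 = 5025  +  2174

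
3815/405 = 9 +34/81  =  9.42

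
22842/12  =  3807/2 = 1903.50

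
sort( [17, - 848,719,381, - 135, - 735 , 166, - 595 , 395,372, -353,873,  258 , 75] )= [ - 848, - 735, - 595,  -  353, - 135,17, 75, 166,258, 372, 381,395 , 719,873] 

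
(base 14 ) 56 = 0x4C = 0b1001100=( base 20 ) 3G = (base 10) 76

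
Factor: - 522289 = - 522289^1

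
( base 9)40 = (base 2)100100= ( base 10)36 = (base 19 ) 1H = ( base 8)44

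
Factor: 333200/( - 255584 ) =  - 425/326 = -2^( - 1 )*5^2*17^1*163^( - 1)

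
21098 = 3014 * 7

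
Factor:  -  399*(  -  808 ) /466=2^2*3^1*7^1 * 19^1 * 101^1 * 233^ (-1) = 161196/233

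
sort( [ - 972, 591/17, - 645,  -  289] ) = [- 972, - 645, - 289, 591/17]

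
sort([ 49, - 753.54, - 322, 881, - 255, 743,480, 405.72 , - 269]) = [ - 753.54,-322 , - 269, - 255, 49, 405.72, 480, 743,  881] 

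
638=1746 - 1108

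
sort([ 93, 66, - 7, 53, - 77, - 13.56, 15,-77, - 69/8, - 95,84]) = [ - 95, - 77, - 77, - 13.56 ,-69/8 , - 7, 15, 53 , 66, 84, 93 ]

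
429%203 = 23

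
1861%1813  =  48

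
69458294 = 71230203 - 1771909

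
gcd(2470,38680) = 10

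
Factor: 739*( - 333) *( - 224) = 55123488 = 2^5*3^2 * 7^1*37^1 * 739^1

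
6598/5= 1319 + 3/5 =1319.60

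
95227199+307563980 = 402791179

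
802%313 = 176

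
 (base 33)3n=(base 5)442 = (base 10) 122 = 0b1111010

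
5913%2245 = 1423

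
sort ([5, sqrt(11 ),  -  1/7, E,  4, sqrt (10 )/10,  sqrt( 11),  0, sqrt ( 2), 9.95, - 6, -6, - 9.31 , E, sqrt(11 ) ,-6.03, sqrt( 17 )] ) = [-9.31,- 6.03, - 6, - 6 , - 1/7, 0, sqrt( 10 ) /10,sqrt(2), E , E , sqrt( 11), sqrt( 11 ), sqrt( 11 ), 4, sqrt (17 ), 5, 9.95] 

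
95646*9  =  860814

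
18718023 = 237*78979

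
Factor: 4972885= 5^1* 173^1*5749^1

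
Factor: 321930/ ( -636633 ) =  - 490/969  =  - 2^1*3^(  -  1 ) * 5^1 *7^2 * 17^( - 1 )*19^( - 1) 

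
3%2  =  1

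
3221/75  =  3221/75 = 42.95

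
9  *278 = 2502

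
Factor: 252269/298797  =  3^(-1) * 137^(-1 )*347^1 =347/411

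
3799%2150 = 1649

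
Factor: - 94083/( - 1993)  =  3^1*11^1  *  1993^( - 1)*2851^1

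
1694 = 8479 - 6785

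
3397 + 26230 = 29627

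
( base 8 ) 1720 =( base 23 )1JA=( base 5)12401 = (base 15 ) 451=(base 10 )976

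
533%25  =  8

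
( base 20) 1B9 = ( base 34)IH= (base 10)629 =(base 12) 445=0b1001110101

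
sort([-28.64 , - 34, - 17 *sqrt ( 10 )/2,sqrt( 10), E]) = [-34,-28.64,-17 * sqrt ( 10 ) /2, E, sqrt ( 10 ) ] 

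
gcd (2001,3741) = 87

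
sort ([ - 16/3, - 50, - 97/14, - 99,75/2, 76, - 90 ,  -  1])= [ - 99,-90 ,-50,-97/14,-16/3,-1, 75/2, 76 ] 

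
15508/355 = 43 + 243/355=43.68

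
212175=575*369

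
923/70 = 923/70 = 13.19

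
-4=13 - 17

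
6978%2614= 1750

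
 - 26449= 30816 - 57265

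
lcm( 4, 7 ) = 28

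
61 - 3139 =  - 3078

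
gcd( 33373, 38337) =1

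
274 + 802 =1076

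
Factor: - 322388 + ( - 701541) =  - 19^1*53891^1 = - 1023929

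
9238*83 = 766754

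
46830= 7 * 6690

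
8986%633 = 124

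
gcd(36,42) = 6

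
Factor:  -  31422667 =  - 2311^1*13597^1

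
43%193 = 43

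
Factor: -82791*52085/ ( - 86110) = 2^( - 1)*3^2*11^1 * 79^(  -  1)*109^( - 1 )*947^1*9199^1 =862433847/17222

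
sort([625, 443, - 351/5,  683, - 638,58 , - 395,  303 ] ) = [ - 638  ,  -  395,-351/5, 58, 303,443, 625, 683]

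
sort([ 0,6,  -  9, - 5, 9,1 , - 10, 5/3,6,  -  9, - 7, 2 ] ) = [ - 10, - 9, - 9 , - 7, - 5  ,  0,1,5/3,2,6 , 6,9 ] 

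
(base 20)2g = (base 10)56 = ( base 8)70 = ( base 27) 22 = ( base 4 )320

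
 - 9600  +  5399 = -4201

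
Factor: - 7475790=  - 2^1*3^1 * 5^1 * 7^1* 97^1*367^1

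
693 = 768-75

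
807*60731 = 49009917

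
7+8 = 15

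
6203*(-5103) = -31653909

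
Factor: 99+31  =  130=2^1*5^1*13^1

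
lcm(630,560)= 5040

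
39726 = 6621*6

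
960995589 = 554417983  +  406577606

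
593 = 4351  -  3758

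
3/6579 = 1/2193 = 0.00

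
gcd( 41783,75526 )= 1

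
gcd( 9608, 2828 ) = 4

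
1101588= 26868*41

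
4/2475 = 4/2475 =0.00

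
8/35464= 1/4433 = 0.00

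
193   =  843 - 650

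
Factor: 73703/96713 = 7^1*17^( - 1 )*5689^( - 1 )*10529^1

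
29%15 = 14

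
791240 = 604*1310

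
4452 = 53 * 84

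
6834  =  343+6491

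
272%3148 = 272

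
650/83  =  7 + 69/83=7.83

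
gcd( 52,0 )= 52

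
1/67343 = 1/67343 = 0.00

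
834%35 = 29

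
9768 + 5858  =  15626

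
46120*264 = 12175680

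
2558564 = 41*62404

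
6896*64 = 441344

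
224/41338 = 112/20669 = 0.01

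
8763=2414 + 6349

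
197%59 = 20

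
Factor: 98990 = 2^1*5^1*19^1*521^1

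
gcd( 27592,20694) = 6898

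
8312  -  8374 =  - 62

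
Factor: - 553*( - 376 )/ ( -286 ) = -103964/143 = - 2^2*7^1*11^(-1 )*13^( - 1)*47^1 * 79^1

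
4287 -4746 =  - 459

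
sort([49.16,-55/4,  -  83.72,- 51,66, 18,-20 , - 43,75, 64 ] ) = [-83.72,-51, - 43,  -  20,-55/4,18 , 49.16,  64, 66,75]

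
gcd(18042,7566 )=582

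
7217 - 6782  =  435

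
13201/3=4400 + 1/3=   4400.33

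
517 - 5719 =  - 5202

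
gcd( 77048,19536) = 8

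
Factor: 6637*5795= 38461415=5^1*19^1*61^1*6637^1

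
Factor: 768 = 2^8*3^1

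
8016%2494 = 534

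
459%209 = 41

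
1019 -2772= -1753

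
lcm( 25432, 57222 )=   228888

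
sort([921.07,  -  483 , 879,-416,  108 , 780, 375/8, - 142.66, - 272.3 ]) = [ - 483, - 416,-272.3, - 142.66, 375/8,108,780,879, 921.07 ] 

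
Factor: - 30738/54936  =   - 2^ ( - 2) * 3^( - 1) * 7^( - 1)*47^1= - 47/84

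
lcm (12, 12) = 12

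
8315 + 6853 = 15168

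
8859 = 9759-900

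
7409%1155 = 479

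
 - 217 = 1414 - 1631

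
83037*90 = 7473330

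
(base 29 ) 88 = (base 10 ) 240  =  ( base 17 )e2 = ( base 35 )6U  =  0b11110000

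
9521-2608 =6913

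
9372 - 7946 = 1426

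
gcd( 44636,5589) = 1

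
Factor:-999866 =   -  2^1*7^1 * 71419^1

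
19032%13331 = 5701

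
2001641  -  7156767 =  - 5155126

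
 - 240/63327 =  - 1 + 21029/21109 = -0.00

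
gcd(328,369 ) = 41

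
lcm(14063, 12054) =84378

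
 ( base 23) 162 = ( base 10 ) 669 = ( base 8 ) 1235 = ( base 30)M9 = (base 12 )479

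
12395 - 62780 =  - 50385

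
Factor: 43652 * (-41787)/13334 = -2^1*3^2*7^1*59^( - 1)*113^ (-1)*1559^1*4643^1 = -912043062/6667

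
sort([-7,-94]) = [-94, - 7]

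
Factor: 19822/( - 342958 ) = - 53/917 = - 7^( - 1)*53^1*131^( - 1) 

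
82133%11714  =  135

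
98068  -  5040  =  93028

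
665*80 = 53200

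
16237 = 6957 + 9280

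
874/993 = 874/993 = 0.88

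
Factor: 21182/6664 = 2^(-2)*7^( - 1)*89^1 = 89/28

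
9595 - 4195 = 5400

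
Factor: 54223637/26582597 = 13^1*337^1*12377^1*26582597^ ( - 1) 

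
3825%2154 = 1671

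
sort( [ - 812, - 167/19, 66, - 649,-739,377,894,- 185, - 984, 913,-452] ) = [-984,  -  812, - 739,-649, - 452, - 185, - 167/19,66,377,894,  913]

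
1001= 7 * 143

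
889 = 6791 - 5902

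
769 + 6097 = 6866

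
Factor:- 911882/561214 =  - 280607^ (  -  1)*455941^1 = - 455941/280607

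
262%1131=262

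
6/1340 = 3/670 = 0.00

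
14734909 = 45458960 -30724051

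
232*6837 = 1586184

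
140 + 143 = 283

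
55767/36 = 18589/12 = 1549.08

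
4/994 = 2/497 = 0.00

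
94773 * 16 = 1516368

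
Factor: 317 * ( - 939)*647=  - 192587961 = - 3^1*313^1*317^1*647^1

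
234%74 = 12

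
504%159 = 27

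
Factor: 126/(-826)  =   - 9/59 = - 3^2 * 59^(-1)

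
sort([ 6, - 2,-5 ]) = [ - 5, - 2,  6] 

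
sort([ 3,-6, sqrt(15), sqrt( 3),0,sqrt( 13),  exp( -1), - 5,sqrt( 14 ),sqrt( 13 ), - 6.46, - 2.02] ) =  [- 6.46, - 6, - 5 , - 2.02, 0,exp( - 1 ),sqrt( 3),3,  sqrt( 13 ),  sqrt( 13), sqrt(14),sqrt (15 )]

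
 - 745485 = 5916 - 751401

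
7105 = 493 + 6612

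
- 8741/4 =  - 8741/4 =- 2185.25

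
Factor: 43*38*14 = 22876 = 2^2*7^1*19^1*43^1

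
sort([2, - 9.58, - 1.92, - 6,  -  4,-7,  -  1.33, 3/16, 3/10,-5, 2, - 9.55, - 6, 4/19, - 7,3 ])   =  [ - 9.58,-9.55, - 7,-7,  -  6, - 6, - 5,  -  4, -1.92,  -  1.33, 3/16,4/19, 3/10,  2,  2,3] 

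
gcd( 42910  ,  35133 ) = 7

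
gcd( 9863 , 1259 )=1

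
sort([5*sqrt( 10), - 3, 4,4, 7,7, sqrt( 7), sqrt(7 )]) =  [  -  3, sqrt( 7 ) , sqrt(7),4 , 4,  7,7,  5*sqrt(  10)]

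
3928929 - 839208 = 3089721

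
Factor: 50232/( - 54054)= - 92/99 = - 2^2*3^( - 2 )*11^( - 1 )*23^1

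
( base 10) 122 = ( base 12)A2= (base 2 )1111010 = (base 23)57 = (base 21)5h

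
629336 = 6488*97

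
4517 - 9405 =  - 4888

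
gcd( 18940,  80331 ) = 1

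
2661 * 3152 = 8387472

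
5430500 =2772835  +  2657665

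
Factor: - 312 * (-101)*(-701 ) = - 22089912 = -  2^3*3^1*13^1*101^1*701^1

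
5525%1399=1328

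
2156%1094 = 1062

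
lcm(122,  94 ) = 5734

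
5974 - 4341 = 1633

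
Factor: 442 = 2^1 * 13^1  *17^1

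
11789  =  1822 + 9967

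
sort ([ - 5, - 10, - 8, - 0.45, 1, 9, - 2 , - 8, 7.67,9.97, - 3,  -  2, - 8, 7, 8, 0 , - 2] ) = [ - 10, - 8 , - 8 , - 8, - 5, - 3 ,- 2, - 2 ,  -  2,- 0.45, 0 , 1, 7 , 7.67 , 8, 9, 9.97 ] 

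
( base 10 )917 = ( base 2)1110010101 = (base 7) 2450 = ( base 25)1BH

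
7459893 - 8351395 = - 891502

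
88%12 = 4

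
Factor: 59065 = 5^1*11813^1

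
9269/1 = 9269 = 9269.00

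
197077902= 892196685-695118783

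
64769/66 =64769/66 = 981.35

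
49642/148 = 335+ 31/74 = 335.42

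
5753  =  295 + 5458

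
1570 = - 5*(-314)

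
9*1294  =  11646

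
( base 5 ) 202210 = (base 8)14633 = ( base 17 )15ba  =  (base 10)6555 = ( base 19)I30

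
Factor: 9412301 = 1039^1 * 9059^1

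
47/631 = 47/631 = 0.07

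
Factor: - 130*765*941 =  - 93582450 = -  2^1*3^2*5^2*13^1*17^1*941^1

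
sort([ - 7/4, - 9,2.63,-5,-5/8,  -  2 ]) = [ - 9, - 5, - 2, - 7/4, - 5/8, 2.63]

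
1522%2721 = 1522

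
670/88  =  335/44= 7.61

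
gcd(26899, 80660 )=37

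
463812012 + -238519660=225292352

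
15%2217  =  15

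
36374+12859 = 49233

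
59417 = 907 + 58510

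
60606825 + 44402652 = 105009477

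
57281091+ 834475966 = 891757057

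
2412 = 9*268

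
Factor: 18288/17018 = 72/67 = 2^3*3^2*67^(-1) 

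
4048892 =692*5851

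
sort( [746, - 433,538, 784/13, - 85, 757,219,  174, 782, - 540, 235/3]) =[  -  540,-433, - 85,784/13,235/3, 174, 219, 538, 746, 757, 782] 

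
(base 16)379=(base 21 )207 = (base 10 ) 889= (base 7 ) 2410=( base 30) TJ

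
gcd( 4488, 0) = 4488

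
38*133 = 5054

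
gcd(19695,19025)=5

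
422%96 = 38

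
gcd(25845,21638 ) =1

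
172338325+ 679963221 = 852301546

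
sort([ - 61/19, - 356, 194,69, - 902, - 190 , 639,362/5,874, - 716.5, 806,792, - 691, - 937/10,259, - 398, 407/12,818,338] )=[-902, - 716.5,-691, - 398, - 356, - 190, - 937/10, - 61/19,407/12, 69,362/5,194 , 259,  338 , 639,792 , 806, 818, 874]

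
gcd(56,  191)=1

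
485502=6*80917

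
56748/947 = 59 + 875/947 = 59.92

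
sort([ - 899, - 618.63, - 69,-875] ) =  [ - 899, - 875, - 618.63, - 69 ] 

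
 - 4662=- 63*74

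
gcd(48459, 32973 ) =87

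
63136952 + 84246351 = 147383303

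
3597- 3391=206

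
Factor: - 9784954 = -2^1 * 367^1*13331^1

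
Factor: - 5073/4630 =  - 2^( - 1 ) * 3^1 * 5^ ( - 1)*19^1 *89^1*463^( - 1)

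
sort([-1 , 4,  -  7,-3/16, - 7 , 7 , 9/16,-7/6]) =[ -7, - 7, - 7/6, - 1, - 3/16, 9/16, 4,  7]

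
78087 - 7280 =70807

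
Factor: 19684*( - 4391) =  - 86432444 = - 2^2*7^1*19^1*37^1 * 4391^1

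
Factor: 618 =2^1*3^1*103^1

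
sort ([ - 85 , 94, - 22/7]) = [-85, - 22/7,94]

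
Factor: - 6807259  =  -17^1*31^1*12917^1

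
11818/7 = 11818/7 = 1688.29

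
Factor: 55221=3^1*79^1 * 233^1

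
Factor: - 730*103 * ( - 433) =2^1*5^1* 73^1* 103^1* 433^1 = 32557270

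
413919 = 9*45991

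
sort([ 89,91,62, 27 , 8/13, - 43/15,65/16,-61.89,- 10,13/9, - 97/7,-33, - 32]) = [ - 61.89, - 33, - 32, - 97/7, - 10, - 43/15,8/13, 13/9,65/16, 27,  62,89 , 91]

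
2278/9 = 2278/9 = 253.11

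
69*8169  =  563661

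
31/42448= 31/42448 = 0.00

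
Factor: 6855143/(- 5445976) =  - 2^( - 3)*19^1*421^1 * 659^ (-1) * 857^1*1033^(- 1 )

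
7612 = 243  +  7369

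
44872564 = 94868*473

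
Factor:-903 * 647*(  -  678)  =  2^1*3^2*7^1*43^1*113^1*647^1=396115398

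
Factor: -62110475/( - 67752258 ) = 8872925/9678894 = 2^( - 1)*3^( - 1)*5^2*257^1*1381^1*1613149^(-1)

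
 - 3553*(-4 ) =14212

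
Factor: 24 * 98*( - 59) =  - 2^4*3^1 * 7^2 * 59^1 = -  138768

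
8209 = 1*8209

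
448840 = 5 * 89768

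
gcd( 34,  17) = 17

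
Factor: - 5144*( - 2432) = 12510208  =  2^10*19^1 * 643^1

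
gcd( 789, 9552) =3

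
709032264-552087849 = 156944415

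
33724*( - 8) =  - 269792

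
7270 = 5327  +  1943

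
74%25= 24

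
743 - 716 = 27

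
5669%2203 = 1263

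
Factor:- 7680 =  - 2^9*3^1*5^1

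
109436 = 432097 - 322661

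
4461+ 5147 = 9608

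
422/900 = 211/450= 0.47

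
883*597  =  527151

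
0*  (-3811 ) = 0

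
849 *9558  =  8114742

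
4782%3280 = 1502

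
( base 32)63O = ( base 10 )6264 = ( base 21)e46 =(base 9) 8530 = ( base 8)14170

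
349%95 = 64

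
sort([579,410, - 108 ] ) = [ - 108,410,579]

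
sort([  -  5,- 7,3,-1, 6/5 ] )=[-7,-5, - 1,6/5,  3 ] 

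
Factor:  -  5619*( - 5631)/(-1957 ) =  - 3^2*19^(  -  1)*103^(- 1)*1873^1* 1877^1 = - 31640589/1957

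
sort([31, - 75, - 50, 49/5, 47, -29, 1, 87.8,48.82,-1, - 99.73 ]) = [ - 99.73,-75,  -  50,-29, - 1, 1, 49/5,31, 47,48.82,87.8]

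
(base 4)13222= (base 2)111101010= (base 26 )IM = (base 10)490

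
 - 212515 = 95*( - 2237) 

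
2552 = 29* 88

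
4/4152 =1/1038 = 0.00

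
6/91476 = 1/15246 = 0.00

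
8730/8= 1091 + 1/4= 1091.25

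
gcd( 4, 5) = 1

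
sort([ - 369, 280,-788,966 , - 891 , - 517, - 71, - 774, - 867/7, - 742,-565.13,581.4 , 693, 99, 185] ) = [-891, - 788, - 774,- 742, - 565.13, - 517, - 369, - 867/7, - 71, 99,185,280, 581.4 , 693, 966 ]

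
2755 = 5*551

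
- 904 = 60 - 964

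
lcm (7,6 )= 42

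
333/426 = 111/142 = 0.78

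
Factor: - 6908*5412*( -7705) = 288059869680= 2^4*3^1  *  5^1*11^2*23^1*41^1*67^1*157^1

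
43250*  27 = 1167750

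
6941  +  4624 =11565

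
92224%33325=25574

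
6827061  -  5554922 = 1272139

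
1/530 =1/530  =  0.00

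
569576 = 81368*7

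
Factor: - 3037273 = -3037273^1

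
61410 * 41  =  2517810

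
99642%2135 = 1432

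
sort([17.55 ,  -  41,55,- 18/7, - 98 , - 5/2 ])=[ - 98,-41, - 18/7,-5/2,  17.55, 55 ]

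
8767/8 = 1095+ 7/8= 1095.88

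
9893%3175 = 368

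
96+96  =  192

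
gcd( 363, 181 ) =1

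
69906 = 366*191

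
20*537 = 10740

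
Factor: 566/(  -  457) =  - 2^1*283^1*457^(-1)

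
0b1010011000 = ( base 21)1AD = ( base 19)1FI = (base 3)220121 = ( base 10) 664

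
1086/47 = 1086/47= 23.11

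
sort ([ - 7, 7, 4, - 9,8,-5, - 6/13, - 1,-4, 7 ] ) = [ - 9, - 7, - 5  , - 4, - 1  , - 6/13 , 4, 7,7,8]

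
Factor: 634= 2^1*317^1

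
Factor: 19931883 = 3^1*239^1*27799^1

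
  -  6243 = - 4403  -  1840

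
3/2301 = 1/767 = 0.00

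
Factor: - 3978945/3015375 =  - 3^1*5^(-2)*11^( - 1)*17^( - 1) * 29^1*43^( - 1 )*3049^1 = - 265263/201025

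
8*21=168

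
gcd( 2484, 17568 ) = 36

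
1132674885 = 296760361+835914524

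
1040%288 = 176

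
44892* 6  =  269352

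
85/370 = 17/74 = 0.23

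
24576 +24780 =49356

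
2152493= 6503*331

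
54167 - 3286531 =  - 3232364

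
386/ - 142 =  - 3 +20/71 = - 2.72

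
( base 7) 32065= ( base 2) 1111100000000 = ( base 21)hkj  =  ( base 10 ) 7936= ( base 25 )chb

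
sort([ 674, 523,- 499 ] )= [- 499 , 523,674]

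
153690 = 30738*5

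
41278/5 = 8255  +  3/5 = 8255.60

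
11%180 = 11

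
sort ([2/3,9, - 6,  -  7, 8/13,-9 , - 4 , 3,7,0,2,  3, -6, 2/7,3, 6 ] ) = [-9, - 7,-6,  -  6, -4 , 0,2/7, 8/13, 2/3, 2, 3,  3, 3 , 6, 7,9] 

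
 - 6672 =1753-8425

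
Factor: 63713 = 13^3*29^1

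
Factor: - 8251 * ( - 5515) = 5^1*  37^1*223^1 * 1103^1= 45504265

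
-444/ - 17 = 444/17=26.12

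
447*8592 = 3840624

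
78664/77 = 78664/77 = 1021.61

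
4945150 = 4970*995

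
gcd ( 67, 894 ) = 1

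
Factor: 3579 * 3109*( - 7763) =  - 86379762693 = - 3^1 * 7^1* 1109^1* 1193^1  *  3109^1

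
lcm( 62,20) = 620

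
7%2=1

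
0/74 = 0 = 0.00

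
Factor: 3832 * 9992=38289344 = 2^6*479^1*1249^1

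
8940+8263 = 17203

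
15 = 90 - 75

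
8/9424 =1/1178 = 0.00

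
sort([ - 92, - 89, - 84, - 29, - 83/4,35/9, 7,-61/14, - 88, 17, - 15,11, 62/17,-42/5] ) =[ - 92,-89, - 88, - 84, - 29, - 83/4,-15, - 42/5, - 61/14,62/17, 35/9,7, 11,17]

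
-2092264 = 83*( - 25208) 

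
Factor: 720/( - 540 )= - 2^2 * 3^( - 1 ) = - 4/3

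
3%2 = 1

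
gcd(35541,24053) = 359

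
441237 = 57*7741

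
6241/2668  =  2 + 905/2668 = 2.34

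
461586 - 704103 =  - 242517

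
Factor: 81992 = 2^3 * 37^1 * 277^1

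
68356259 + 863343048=931699307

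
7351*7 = 51457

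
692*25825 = 17870900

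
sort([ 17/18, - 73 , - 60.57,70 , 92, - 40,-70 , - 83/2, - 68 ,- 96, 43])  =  [ - 96, - 73 ,- 70,-68,  -  60.57, - 83/2 , - 40,17/18,43, 70,92 ]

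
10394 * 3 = 31182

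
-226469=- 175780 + -50689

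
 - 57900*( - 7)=405300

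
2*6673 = 13346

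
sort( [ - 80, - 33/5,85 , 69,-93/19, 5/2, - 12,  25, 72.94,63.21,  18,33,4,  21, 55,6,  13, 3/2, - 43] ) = [ - 80, - 43, - 12, - 33/5, - 93/19,3/2,5/2, 4, 6,13, 18,21, 25, 33, 55,63.21,69,72.94,  85] 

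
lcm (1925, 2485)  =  136675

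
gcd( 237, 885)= 3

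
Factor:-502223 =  - 269^1*1867^1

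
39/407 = 39/407 = 0.10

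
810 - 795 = 15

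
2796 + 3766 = 6562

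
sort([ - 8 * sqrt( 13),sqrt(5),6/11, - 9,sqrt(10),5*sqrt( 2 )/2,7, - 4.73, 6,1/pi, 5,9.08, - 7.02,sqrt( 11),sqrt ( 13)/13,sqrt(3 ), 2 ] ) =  [ - 8*sqrt( 13 ), - 9, - 7.02, - 4.73 , sqrt( 13) /13,1/pi,6/11,sqrt( 3 ),2,sqrt( 5 ),  sqrt( 10),sqrt( 11) , 5*sqrt (2)/2,5,6, 7,  9.08]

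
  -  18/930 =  - 3/155= - 0.02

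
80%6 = 2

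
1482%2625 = 1482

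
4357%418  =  177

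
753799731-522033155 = 231766576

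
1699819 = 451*3769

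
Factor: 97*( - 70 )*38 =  - 2^2*5^1*7^1 * 19^1*97^1 = - 258020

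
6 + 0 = 6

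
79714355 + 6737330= 86451685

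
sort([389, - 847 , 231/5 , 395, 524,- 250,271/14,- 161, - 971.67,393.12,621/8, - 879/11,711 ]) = [-971.67, - 847, - 250, - 161, - 879/11,271/14,231/5, 621/8,389,  393.12, 395,524,711]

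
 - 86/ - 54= 1 + 16/27 = 1.59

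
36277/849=42 + 619/849  =  42.73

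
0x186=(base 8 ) 606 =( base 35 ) B5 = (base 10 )390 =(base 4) 12012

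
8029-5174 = 2855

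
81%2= 1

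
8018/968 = 4009/484 = 8.28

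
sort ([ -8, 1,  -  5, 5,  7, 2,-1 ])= [ - 8,-5 ,-1,1, 2 , 5,7 ] 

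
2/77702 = 1/38851=0.00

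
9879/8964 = 3293/2988  =  1.10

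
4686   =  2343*2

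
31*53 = 1643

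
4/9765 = 4/9765=0.00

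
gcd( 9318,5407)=1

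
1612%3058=1612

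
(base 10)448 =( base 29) FD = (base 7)1210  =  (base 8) 700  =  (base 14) 240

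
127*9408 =1194816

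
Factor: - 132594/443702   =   - 3^1*7^1*11^1*773^( - 1 )  =  - 231/773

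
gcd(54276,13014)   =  6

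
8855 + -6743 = 2112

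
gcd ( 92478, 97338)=6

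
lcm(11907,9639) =202419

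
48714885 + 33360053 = 82074938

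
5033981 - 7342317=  - 2308336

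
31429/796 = 39+385/796  =  39.48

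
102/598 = 51/299 = 0.17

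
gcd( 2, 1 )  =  1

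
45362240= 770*58912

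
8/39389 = 8/39389  =  0.00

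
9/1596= 3/532  =  0.01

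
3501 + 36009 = 39510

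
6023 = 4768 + 1255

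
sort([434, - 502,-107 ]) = [ - 502, - 107 , 434 ]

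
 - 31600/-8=3950/1 = 3950.00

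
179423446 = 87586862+91836584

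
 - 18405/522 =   -  2045/58 = -35.26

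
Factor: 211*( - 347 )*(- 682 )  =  2^1*11^1*31^1*211^1*  347^1 =49933994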